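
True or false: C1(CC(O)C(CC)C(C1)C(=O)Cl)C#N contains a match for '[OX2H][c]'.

False

The pattern [OX2H][c] describes a hydroxyl oxygen attached to an aromatic carbon — a phenol.
The closest candidate here is a hydroxyl group (-OH), but the -OH is on an aliphatic carbon, not an aromatic c. No other fragment satisfies the full query, so there is no match.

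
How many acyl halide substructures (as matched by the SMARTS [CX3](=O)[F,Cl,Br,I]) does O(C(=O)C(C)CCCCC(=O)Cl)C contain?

[CX3](=O)[F,Cl,Br,I] is the SMARTS for an acyl halide: a carbonyl carbon bonded to a halogen.
Exactly one fragment in the molecule meets all constraints, giving 1 match.

1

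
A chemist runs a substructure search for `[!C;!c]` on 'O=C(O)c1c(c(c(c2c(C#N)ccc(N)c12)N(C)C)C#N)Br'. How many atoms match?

The query [!C;!c] means: neither aliphatic nor aromatic carbon — same as [!#6].
Check the 22 heavy atoms by environment: 10× c (aromatic) → no; 5× C → no; 4× N → match; 1× Br → match; 2× O → match.
Summing the matching environments: 4 + 1 + 2 = 7 matching atoms.

7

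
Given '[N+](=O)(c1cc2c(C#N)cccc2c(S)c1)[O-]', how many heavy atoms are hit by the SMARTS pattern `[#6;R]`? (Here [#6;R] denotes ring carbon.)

10

The query [#6;R] means: carbon that is part of a ring.
Check the 16 heavy atoms by environment: 10× c (aromatic, in 6-ring) → match; 1× S (acyclic) → no; 1× N (charge +1, acyclic) → no; 1× O (charge -1, acyclic) → no; 1× O (acyclic) → no; 1× C (acyclic) → no; 1× N (acyclic) → no.
That gives 10 matching atoms.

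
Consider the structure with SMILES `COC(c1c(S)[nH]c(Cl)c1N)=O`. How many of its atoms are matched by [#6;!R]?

2

The query [#6;!R] means: carbon not in any ring.
Check the 12 heavy atoms by environment: 1× n (aromatic, in 5-ring) → no; 4× c (aromatic, in 5-ring) → no; 2× C (acyclic) → match; 2× O (acyclic) → no; 1× S (acyclic) → no; 1× N (acyclic) → no; 1× Cl (acyclic) → no.
That gives 2 matching atoms.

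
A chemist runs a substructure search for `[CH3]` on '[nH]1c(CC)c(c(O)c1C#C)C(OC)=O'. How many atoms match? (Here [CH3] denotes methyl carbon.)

2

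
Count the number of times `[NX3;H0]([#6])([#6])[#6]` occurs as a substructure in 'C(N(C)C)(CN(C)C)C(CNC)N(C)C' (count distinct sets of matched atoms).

[NX3;H0]([#6])([#6])[#6] is the SMARTS for a tertiary amine: a trivalent nitrogen with no H, bonded to three carbons.
The molecule carries 3 separate instances of a dimethylamino group (-N(CH3)2) meeting every constraint; each maps to a distinct set of atoms, giving 3 matches.

3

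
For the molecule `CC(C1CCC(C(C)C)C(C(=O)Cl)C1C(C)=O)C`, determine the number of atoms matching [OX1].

The query [OX1] means: aliphatic oxygen with one total connection — typically a carbonyl =O or an oxide.
Check the 18 heavy atoms by environment: 13× C (X4) → no; 2× C (X3) → no; 2× O (X1) → match; 1× Cl (X1) → no.
That gives 2 matching atoms.

2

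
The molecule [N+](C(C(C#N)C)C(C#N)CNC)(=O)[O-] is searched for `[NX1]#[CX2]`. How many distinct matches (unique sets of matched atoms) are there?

[NX1]#[CX2] is the SMARTS for a nitrile: a nitrogen triple-bonded to a two-connected carbon.
The molecule carries 2 separate instances of a nitrile (-C#N) meeting every constraint; each maps to a distinct set of atoms, giving 2 matches.

2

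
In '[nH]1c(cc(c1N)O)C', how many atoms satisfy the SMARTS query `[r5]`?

Check the 8 heavy atoms by environment: 1× n (aromatic, in 5-ring) → match; 4× c (aromatic, in 5-ring) → match; 1× N (acyclic) → no; 1× C (acyclic) → no; 1× O (acyclic) → no.
Summing the matching environments: 1 + 4 = 5 matching atoms.

5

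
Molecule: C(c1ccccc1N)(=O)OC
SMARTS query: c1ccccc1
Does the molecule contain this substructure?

The pattern c1ccccc1 describes six aromatic carbons in a ring — a benzene ring.
The required atom environment is present in the molecule, so the pattern matches.

Yes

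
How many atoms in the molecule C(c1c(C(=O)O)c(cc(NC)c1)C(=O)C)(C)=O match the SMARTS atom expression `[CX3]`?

3

The query [CX3] means: C with X3: aliphatic carbon with exactly 3 total connections.
Check the 17 heavy atoms by environment: 6× c (aromatic, X3) → no; 3× C (X3) → match; 3× O (X1) → no; 1× O (X2) → no; 1× N (X3) → no; 3× C (X4) → no.
That gives 3 matching atoms.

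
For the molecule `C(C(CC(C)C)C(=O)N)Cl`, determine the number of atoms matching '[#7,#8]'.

The query [#7,#8] means: nitrogen or oxygen (comma = OR).
Check the 10 heavy atoms by environment: 7× C → no; 1× O → match; 1× N → match; 1× Cl → no.
Summing the matching environments: 1 + 1 = 2 matching atoms.

2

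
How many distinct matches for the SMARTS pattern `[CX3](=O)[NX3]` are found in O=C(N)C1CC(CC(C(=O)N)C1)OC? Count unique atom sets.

2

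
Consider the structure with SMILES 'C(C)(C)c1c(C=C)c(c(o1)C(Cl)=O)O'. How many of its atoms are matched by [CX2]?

0

The query [CX2] means: C with X2: aliphatic carbon with exactly 2 total connections.
Check the 14 heavy atoms by environment: 1× o (aromatic, X2) → no; 4× c (aromatic, X3) → no; 3× C (X3) → no; 1× O (X1) → no; 1× Cl (X1) → no; 3× C (X4) → no; 1× O (X2) → no.
No environment satisfies the query, so 0 matching atoms.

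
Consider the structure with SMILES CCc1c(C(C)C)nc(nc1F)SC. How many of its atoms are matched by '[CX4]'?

6

The query [CX4] means: C with X4: aliphatic carbon with exactly 4 total connections (bonds + H).
Check the 14 heavy atoms by environment: 2× n (aromatic, X2) → no; 4× c (aromatic, X3) → no; 6× C (X4) → match; 1× S (X2) → no; 1× F (X1) → no.
That gives 6 matching atoms.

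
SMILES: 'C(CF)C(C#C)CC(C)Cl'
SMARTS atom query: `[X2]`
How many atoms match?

2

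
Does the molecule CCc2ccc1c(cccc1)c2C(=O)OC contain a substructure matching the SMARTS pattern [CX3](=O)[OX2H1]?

No

The pattern [CX3](=O)[OX2H1] describes an sp2 carbon double-bonded to O and single-bonded to an -OH oxygen — a carboxylic acid.
The closest candidate here is a methyl-ester group (-C(=O)OCH3), but the singly-bonded O has no H (OX2H0, not OX2H1). No other fragment satisfies the full query, so there is no match.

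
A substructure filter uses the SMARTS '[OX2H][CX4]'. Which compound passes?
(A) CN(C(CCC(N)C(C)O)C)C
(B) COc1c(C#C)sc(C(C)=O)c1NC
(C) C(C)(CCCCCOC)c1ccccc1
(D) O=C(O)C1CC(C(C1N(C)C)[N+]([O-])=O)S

A

[OX2H][CX4] describes a hydroxyl oxygen bound to an sp3 (X4) carbon (an aliphatic alcohol).
(A) contains a hydroxyl group (-OH), which satisfies every atom and bond constraint.
(B) has a methoxy ether (-OCH3) but the oxygen has H0 (ether), not H1.
(C) has a methoxy ether (-OCH3) but the oxygen has H0 (ether), not H1.
(D) has a carboxylic acid group (-C(=O)OH) but the -OH is on a CX3 carbonyl carbon, not a CX4 carbon.
So the answer is (A).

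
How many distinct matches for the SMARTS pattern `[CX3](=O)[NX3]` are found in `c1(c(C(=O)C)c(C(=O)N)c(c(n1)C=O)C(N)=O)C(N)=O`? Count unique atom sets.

3

[CX3](=O)[NX3] is the SMARTS for an amide: a carbonyl carbon bonded to a trivalent nitrogen.
The molecule carries 3 separate instances of a primary amide (-C(=O)NH2) meeting every constraint; each maps to a distinct set of atoms, giving 3 matches.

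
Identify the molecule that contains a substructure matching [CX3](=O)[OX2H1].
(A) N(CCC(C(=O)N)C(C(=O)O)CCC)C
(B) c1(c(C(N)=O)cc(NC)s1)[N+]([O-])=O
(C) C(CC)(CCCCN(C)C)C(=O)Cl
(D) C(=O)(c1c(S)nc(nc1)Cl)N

A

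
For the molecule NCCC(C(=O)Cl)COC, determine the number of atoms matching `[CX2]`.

The query [CX2] means: C with X2: aliphatic carbon with exactly 2 total connections.
Check the 10 heavy atoms by environment: 5× C (X4) → no; 1× C (X3) → no; 1× O (X1) → no; 1× Cl (X1) → no; 1× N (X3) → no; 1× O (X2) → no.
No environment satisfies the query, so 0 matching atoms.

0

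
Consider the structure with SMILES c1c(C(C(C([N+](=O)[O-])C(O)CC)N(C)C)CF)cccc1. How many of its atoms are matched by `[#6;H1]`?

Check the 21 heavy atoms by environment: 3× C (H3) → no; 2× C (H2) → no; 4× C (H1) → match; 1× c (aromatic, H0) → no; 5× c (aromatic, H1) → match; 1× F (H0) → no; 1× N (charge +1, H0) → no; 1× O (charge -1, H0) → no; 1× O (H0) → no; 1× N (H0) → no; 1× O (H1) → no.
Summing the matching environments: 4 + 5 = 9 matching atoms.

9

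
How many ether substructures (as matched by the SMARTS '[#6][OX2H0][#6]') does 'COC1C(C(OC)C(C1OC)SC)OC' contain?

[#6][OX2H0][#6] is the SMARTS for an ether: an aliphatic oxygen bridging two carbons with no H on the oxygen.
The molecule carries 4 separate instances of a methoxy ether (-OCH3) meeting every constraint; each maps to a distinct set of atoms, giving 4 matches.

4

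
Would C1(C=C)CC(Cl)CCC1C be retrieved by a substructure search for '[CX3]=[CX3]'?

Yes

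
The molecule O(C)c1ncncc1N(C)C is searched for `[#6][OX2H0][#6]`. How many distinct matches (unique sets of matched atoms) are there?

1

[#6][OX2H0][#6] is the SMARTS for an ether: an aliphatic oxygen bridging two carbons with no H on the oxygen.
Exactly one fragment in the molecule meets all constraints, giving 1 match.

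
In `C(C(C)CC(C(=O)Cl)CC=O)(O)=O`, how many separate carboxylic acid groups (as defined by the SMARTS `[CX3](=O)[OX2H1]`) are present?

1

[CX3](=O)[OX2H1] is the SMARTS for a carboxylic acid: an sp2 carbon double-bonded to O and single-bonded to an -OH oxygen.
Exactly one fragment in the molecule meets all constraints, giving 1 match.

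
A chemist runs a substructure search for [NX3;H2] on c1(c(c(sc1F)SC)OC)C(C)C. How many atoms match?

0

Check the 13 heavy atoms by environment: 1× s (aromatic, H0, X2) → no; 4× c (aromatic, H0, X3) → no; 1× O (H0, X2) → no; 4× C (H3, X4) → no; 1× C (H1, X4) → no; 1× F (H0, X1) → no; 1× S (H0, X2) → no.
No environment satisfies the query, so 0 matching atoms.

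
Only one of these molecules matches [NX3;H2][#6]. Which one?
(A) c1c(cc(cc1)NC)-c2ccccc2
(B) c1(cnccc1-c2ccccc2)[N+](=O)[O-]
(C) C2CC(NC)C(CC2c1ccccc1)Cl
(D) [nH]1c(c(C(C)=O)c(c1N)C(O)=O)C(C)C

D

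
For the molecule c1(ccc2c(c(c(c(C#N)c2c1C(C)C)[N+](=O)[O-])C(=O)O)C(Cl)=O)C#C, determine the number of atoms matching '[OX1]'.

4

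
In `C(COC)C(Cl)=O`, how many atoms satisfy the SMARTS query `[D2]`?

3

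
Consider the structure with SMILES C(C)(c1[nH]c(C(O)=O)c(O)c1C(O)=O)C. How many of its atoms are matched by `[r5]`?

5

The query [r5] means: r5 matches atoms in a five-membered ring.
Check the 15 heavy atoms by environment: 1× n (aromatic, in 5-ring) → match; 4× c (aromatic, in 5-ring) → match; 5× C (acyclic) → no; 5× O (acyclic) → no.
Summing the matching environments: 1 + 4 = 5 matching atoms.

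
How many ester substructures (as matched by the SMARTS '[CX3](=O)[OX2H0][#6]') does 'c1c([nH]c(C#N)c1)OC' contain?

[CX3](=O)[OX2H0][#6] is the SMARTS for an ester: a carbonyl carbon bonded to an oxygen that is itself bonded to carbon (no H on that O).
The molecule has a methoxy ether (-OCH3), but the ether oxygen is not adjacent to a C=O carbon; nothing else fits, so there are 0 matches.

0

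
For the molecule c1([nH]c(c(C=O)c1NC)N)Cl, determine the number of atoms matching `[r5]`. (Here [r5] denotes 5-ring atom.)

5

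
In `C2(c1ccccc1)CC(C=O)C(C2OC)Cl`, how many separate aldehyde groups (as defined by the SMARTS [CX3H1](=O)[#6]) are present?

1

[CX3H1](=O)[#6] is the SMARTS for an aldehyde: an sp2 carbon with one H, double-bonded to O and single-bonded to carbon.
Exactly one fragment in the molecule meets all constraints, giving 1 match.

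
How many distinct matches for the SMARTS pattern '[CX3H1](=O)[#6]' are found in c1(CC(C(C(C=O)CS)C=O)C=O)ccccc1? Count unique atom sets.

3

[CX3H1](=O)[#6] is the SMARTS for an aldehyde: an sp2 carbon with one H, double-bonded to O and single-bonded to carbon.
The molecule carries 3 separate instances of an aldehyde (-CHO) meeting every constraint; each maps to a distinct set of atoms, giving 3 matches.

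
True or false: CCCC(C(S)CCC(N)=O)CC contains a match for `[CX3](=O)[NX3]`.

The pattern [CX3](=O)[NX3] describes a carbonyl carbon bonded to a trivalent nitrogen — an amide.
The molecule carries a primary amide (-C(=O)NH2), whose atoms satisfy every constraint of the query, so the pattern matches.

True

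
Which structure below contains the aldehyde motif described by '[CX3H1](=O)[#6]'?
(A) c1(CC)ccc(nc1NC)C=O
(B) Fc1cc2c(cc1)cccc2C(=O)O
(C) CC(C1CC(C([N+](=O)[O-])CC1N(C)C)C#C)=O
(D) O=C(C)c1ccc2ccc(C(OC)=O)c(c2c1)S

A

[CX3H1](=O)[#6] describes an sp2 carbon with one H, double-bonded to O and single-bonded to carbon (an aldehyde).
(A) contains an aldehyde (-CHO), which satisfies every atom and bond constraint.
(B) has a carboxylic acid group (-C(=O)OH) but the carbonyl carbon has H0 and is bonded to O, not H1.
(C) has an acetyl/ketone group (-C(=O)CH3) but the carbonyl carbon has H0 (two carbon neighbours), not H1.
(D) has a methyl-ester group (-C(=O)OCH3) but the carbonyl carbon has H0, not H1.
So the answer is (A).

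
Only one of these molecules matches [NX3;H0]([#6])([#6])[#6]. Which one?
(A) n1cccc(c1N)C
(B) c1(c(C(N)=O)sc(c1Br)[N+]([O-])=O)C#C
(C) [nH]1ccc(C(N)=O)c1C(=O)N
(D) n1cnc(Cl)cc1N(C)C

D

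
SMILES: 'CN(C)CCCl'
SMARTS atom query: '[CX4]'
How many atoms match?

4

The query [CX4] means: C with X4: aliphatic carbon with exactly 4 total connections (bonds + H).
Check the 6 heavy atoms by environment: 4× C (X4) → match; 1× Cl (X1) → no; 1× N (X3) → no.
That gives 4 matching atoms.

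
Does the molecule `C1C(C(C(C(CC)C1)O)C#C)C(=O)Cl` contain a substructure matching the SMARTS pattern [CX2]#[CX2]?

The pattern [CX2]#[CX2] describes a carbon-carbon triple bond — an alkyne.
The molecule carries an ethynyl group (-C#CH), whose atoms satisfy every constraint of the query, so the pattern matches.

Yes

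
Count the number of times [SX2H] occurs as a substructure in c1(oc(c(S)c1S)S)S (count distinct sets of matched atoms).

[SX2H] is the SMARTS for a thiol: an aliphatic sulfur with two connections, one being H.
The molecule carries 4 separate instances of a thiol (-SH) meeting every constraint; each maps to a distinct set of atoms, giving 4 matches.

4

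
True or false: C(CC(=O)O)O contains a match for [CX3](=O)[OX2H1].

True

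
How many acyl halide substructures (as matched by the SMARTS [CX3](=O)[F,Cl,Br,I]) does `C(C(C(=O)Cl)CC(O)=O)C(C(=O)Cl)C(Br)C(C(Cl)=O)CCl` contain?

3

[CX3](=O)[F,Cl,Br,I] is the SMARTS for an acyl halide: a carbonyl carbon bonded to a halogen.
The molecule carries 3 separate instances of an acyl chloride (-C(=O)Cl) meeting every constraint; each maps to a distinct set of atoms, giving 3 matches.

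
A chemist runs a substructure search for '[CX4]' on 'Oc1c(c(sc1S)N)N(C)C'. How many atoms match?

The query [CX4] means: C with X4: aliphatic carbon with exactly 4 total connections (bonds + H).
Check the 11 heavy atoms by environment: 1× s (aromatic, X2) → no; 4× c (aromatic, X3) → no; 2× N (X3) → no; 1× O (X2) → no; 1× S (X2) → no; 2× C (X4) → match.
That gives 2 matching atoms.

2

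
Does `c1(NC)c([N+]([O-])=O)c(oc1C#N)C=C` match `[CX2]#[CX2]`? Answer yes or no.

The pattern [CX2]#[CX2] describes a carbon-carbon triple bond — an alkyne.
The closest candidate here is a nitrile (-C#N), but the triple bond is C#N, not C#C. No other fragment satisfies the full query, so there is no match.

No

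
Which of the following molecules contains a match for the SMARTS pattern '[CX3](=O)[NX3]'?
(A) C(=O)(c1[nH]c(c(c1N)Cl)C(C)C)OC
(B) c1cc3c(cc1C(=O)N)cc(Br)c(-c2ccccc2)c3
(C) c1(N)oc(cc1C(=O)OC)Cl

[CX3](=O)[NX3] describes a carbonyl carbon bonded to a trivalent nitrogen (an amide).
(A) has a methyl-ester group (-C(=O)OCH3) but the carbonyl is bonded to O, not to an NX3 nitrogen.
(B) contains a primary amide (-C(=O)NH2), which satisfies every atom and bond constraint.
(C) has a methyl-ester group (-C(=O)OCH3) but the carbonyl is bonded to O, not to an NX3 nitrogen.
So the answer is (B).

B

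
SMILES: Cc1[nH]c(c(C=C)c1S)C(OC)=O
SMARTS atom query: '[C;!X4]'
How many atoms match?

The query [C;!X4] means: aliphatic carbon that does not have four total connections.
Check the 13 heavy atoms by environment: 1× n (aromatic, X3) → no; 4× c (aromatic, X3) → no; 3× C (X3) → match; 1× S (X2) → no; 2× C (X4) → no; 1× O (X1) → no; 1× O (X2) → no.
That gives 3 matching atoms.

3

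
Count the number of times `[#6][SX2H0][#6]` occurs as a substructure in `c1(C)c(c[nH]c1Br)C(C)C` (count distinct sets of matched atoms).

0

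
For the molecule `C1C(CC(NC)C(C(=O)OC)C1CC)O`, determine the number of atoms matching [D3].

5

The query [D3] means: atom with exactly three heavy-atom neighbours.
Check the 15 heavy atoms by environment: 5× C (D3) → match; 3× C (D2) → no; 2× O (D1) → no; 1× O (D2) → no; 3× C (D1) → no; 1× N (D2) → no.
That gives 5 matching atoms.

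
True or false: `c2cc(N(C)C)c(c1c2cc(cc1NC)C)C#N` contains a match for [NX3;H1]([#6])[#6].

The pattern [NX3;H1]([#6])[#6] describes a trivalent nitrogen with one H, bonded to two carbons — a secondary amine.
The molecule carries an N-methylamino group (-NHCH3), whose atoms satisfy every constraint of the query, so the pattern matches.

True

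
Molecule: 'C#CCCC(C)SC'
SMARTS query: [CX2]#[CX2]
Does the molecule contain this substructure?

Yes

The pattern [CX2]#[CX2] describes a carbon-carbon triple bond — an alkyne.
The molecule carries an ethynyl group (-C#CH), whose atoms satisfy every constraint of the query, so the pattern matches.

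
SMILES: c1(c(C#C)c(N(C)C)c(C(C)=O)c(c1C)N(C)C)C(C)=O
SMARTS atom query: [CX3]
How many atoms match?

The query [CX3] means: C with X3: aliphatic carbon with exactly 3 total connections.
Check the 21 heavy atoms by environment: 6× c (aromatic, X3) → no; 7× C (X4) → no; 2× C (X3) → match; 2× O (X1) → no; 2× N (X3) → no; 2× C (X2) → no.
That gives 2 matching atoms.

2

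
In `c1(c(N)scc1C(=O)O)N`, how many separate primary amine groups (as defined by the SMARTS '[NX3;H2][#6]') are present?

2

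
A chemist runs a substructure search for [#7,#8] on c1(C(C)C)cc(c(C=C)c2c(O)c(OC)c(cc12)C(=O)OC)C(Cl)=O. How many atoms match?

The query [#7,#8] means: nitrogen or oxygen (comma = OR).
Check the 25 heavy atoms by environment: 10× c (aromatic) → no; 9× C → no; 5× O → match; 1× Cl → no.
That gives 5 matching atoms.

5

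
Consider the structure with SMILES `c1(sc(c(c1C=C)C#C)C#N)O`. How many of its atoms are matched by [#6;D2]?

3

The query [#6;D2] means: any carbon bonded to exactly two heavy atoms.
Check the 12 heavy atoms by environment: 1× s (aromatic, D2) → no; 4× c (aromatic, D3) → no; 3× C (D2) → match; 2× C (D1) → no; 1× O (D1) → no; 1× N (D1) → no.
That gives 3 matching atoms.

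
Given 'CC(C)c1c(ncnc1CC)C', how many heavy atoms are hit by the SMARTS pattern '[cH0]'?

3

The query [cH0] means: aromatic carbon with no attached hydrogen (substituted or ring-fusion).
Check the 12 heavy atoms by environment: 2× n (aromatic, H0) → no; 1× c (aromatic, H1) → no; 3× c (aromatic, H0) → match; 1× C (H1) → no; 4× C (H3) → no; 1× C (H2) → no.
That gives 3 matching atoms.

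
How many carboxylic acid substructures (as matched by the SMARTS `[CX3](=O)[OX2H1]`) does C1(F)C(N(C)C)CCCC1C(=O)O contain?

1

[CX3](=O)[OX2H1] is the SMARTS for a carboxylic acid: an sp2 carbon double-bonded to O and single-bonded to an -OH oxygen.
Exactly one fragment in the molecule meets all constraints, giving 1 match.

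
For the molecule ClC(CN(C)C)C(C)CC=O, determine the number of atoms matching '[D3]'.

3

The query [D3] means: atom with exactly three heavy-atom neighbours.
Check the 11 heavy atoms by environment: 3× C (D2) → no; 2× C (D3) → match; 3× C (D1) → no; 1× O (D1) → no; 1× Cl (D1) → no; 1× N (D3) → match.
Summing the matching environments: 2 + 1 = 3 matching atoms.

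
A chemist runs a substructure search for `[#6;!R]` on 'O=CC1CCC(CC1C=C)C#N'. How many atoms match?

The query [#6;!R] means: carbon not in any ring.
Check the 12 heavy atoms by environment: 6× C (in 6-ring) → no; 4× C (acyclic) → match; 1× N (acyclic) → no; 1× O (acyclic) → no.
That gives 4 matching atoms.

4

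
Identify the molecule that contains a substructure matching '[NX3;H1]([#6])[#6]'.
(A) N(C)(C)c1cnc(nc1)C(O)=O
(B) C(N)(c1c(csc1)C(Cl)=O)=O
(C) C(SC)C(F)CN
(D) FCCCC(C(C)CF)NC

[NX3;H1]([#6])[#6] describes a trivalent nitrogen with one H, bonded to two carbons (a secondary amine).
(A) has a dimethylamino group (-N(CH3)2) but the nitrogen has H0, not H1.
(B) has a primary amide (-C(=O)NH2) but the -C(=O)NH2 nitrogen has H2, not H1.
(C) has a primary amino group (-NH2) but the nitrogen has H2 and only one carbon neighbour.
(D) contains an N-methylamino group (-NHCH3), which satisfies every atom and bond constraint.
So the answer is (D).

D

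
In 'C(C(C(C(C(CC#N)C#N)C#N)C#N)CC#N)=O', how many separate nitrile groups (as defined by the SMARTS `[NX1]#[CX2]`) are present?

5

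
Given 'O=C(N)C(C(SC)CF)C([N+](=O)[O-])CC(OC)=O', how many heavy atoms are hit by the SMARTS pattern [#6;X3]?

The query [#6;X3] means: any carbon (aromatic or not) with three total connections.
Check the 18 heavy atoms by environment: 7× C (X4) → no; 1× S (X2) → no; 1× F (X1) → no; 2× C (X3) → match; 3× O (X1) → no; 1× N (X3) → no; 1× N (charge +1, X3) → no; 1× O (charge -1, X1) → no; 1× O (X2) → no.
That gives 2 matching atoms.

2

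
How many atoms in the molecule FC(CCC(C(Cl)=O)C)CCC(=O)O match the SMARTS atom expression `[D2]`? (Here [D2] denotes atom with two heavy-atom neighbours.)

4

The query [D2] means: atom with exactly two heavy-atom neighbours.
Check the 14 heavy atoms by environment: 1× C (D1) → no; 4× C (D3) → no; 4× C (D2) → match; 3× O (D1) → no; 1× Cl (D1) → no; 1× F (D1) → no.
That gives 4 matching atoms.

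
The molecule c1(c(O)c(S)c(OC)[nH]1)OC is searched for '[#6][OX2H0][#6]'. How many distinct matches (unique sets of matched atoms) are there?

2

[#6][OX2H0][#6] is the SMARTS for an ether: an aliphatic oxygen bridging two carbons with no H on the oxygen.
The molecule carries 2 separate instances of a methoxy ether (-OCH3) meeting every constraint; each maps to a distinct set of atoms, giving 2 matches.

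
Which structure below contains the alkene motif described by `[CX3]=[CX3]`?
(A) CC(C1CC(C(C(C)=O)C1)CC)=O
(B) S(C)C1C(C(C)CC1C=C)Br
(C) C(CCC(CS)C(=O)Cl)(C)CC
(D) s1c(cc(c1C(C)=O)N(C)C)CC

B

[CX3]=[CX3] describes a non-aromatic C=C double bond between two sp2 carbons (an alkene).
(A) has an ethyl group (-CH2CH3) but its C-C bond is a single bond between CX4 carbons, not CX3=CX3.
(B) contains a vinyl group (-CH=CH2), which satisfies every atom and bond constraint.
(C) has an ethyl group (-CH2CH3) but its C-C bond is a single bond between CX4 carbons, not CX3=CX3.
(D) has an ethyl group (-CH2CH3) but its C-C bond is a single bond between CX4 carbons, not CX3=CX3.
So the answer is (B).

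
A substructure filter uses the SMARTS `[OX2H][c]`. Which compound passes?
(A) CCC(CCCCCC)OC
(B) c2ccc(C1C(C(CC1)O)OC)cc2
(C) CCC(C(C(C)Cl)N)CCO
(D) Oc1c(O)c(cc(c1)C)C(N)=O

D

[OX2H][c] describes a hydroxyl oxygen attached to an aromatic carbon (a phenol).
(A) has a methoxy ether (-OCH3) but the oxygen has H0, not H1.
(B) has a hydroxyl group (-OH) but the -OH is on an aliphatic carbon, not an aromatic c.
(C) has a hydroxyl group (-OH) but the -OH is on an aliphatic carbon, not an aromatic c.
(D) contains a hydroxyl group (-OH), which satisfies every atom and bond constraint.
So the answer is (D).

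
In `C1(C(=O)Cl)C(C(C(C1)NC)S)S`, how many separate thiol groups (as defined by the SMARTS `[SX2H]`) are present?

2

[SX2H] is the SMARTS for a thiol: an aliphatic sulfur with two connections, one being H.
The molecule carries 2 separate instances of a thiol (-SH) meeting every constraint; each maps to a distinct set of atoms, giving 2 matches.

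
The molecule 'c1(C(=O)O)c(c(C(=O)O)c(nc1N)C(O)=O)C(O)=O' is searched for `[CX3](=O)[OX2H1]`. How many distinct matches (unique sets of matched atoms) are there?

[CX3](=O)[OX2H1] is the SMARTS for a carboxylic acid: an sp2 carbon double-bonded to O and single-bonded to an -OH oxygen.
The molecule carries 4 separate instances of a carboxylic acid group (-C(=O)OH) meeting every constraint; each maps to a distinct set of atoms, giving 4 matches.

4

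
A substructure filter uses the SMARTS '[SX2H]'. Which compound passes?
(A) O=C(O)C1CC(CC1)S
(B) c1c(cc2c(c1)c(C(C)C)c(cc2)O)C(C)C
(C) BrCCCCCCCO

A

[SX2H] describes an aliphatic sulfur with two connections, one being H (a thiol).
(A) contains a thiol (-SH), which satisfies every atom and bond constraint.
(B) has a hydroxyl group (-OH) but it is an -OH, not an -SH.
(C) has a hydroxyl group (-OH) but it is an -OH, not an -SH.
So the answer is (A).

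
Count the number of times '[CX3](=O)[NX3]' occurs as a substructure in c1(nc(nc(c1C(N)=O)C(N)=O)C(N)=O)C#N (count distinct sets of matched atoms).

3

[CX3](=O)[NX3] is the SMARTS for an amide: a carbonyl carbon bonded to a trivalent nitrogen.
The molecule carries 3 separate instances of a primary amide (-C(=O)NH2) meeting every constraint; each maps to a distinct set of atoms, giving 3 matches.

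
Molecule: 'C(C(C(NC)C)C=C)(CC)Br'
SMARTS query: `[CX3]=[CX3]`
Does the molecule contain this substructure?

The pattern [CX3]=[CX3] describes a non-aromatic C=C double bond between two sp2 carbons — an alkene.
The molecule carries a vinyl group (-CH=CH2), whose atoms satisfy every constraint of the query, so the pattern matches.

Yes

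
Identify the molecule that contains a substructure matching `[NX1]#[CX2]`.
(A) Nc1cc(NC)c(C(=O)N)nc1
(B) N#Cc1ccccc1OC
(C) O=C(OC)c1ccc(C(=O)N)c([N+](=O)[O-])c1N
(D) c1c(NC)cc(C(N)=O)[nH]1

[NX1]#[CX2] describes a nitrogen triple-bonded to a two-connected carbon (a nitrile).
(A) has a primary amino group (-NH2) but the nitrogen is NX3 (three connections), not NX1 triple-bonded.
(B) contains a nitrile (-C#N), which satisfies every atom and bond constraint.
(C) has a primary amide (-C(=O)NH2) but the nitrogen is NX3, not NX1.
(D) has a primary amide (-C(=O)NH2) but the nitrogen is NX3, not NX1.
So the answer is (B).

B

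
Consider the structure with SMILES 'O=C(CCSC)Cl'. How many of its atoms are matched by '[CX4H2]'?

2

The query [CX4H2] means: sp3 carbon (X4) with exactly two hydrogens.
Check the 7 heavy atoms by environment: 2× C (H2, X4) → match; 1× S (H0, X2) → no; 1× C (H3, X4) → no; 1× C (H0, X3) → no; 1× O (H0, X1) → no; 1× Cl (H0, X1) → no.
That gives 2 matching atoms.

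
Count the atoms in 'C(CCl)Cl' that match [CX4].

2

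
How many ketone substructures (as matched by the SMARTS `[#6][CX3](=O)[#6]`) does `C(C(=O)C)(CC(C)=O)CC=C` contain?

2

[#6][CX3](=O)[#6] is the SMARTS for a ketone: a carbonyl carbon (no H) flanked by two carbons.
The molecule carries 2 separate instances of an acetyl/ketone group (-C(=O)CH3) meeting every constraint; each maps to a distinct set of atoms, giving 2 matches.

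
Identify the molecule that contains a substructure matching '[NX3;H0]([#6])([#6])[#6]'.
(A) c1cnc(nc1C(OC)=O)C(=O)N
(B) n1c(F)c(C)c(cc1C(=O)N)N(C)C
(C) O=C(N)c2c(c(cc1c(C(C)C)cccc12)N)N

B

[NX3;H0]([#6])([#6])[#6] describes a trivalent nitrogen with no H, bonded to three carbons (a tertiary amine).
(A) has a primary amide (-C(=O)NH2) but the amide nitrogen has H2 and only one carbon neighbour.
(B) contains a dimethylamino group (-N(CH3)2), which satisfies every atom and bond constraint.
(C) has a primary amide (-C(=O)NH2) but the amide nitrogen has H2 and only one carbon neighbour.
So the answer is (B).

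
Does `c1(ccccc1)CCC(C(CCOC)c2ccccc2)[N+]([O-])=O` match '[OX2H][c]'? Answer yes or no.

The pattern [OX2H][c] describes a hydroxyl oxygen attached to an aromatic carbon — a phenol.
The closest candidate here is a methoxy ether (-OCH3), but the oxygen has H0, not H1. No other fragment satisfies the full query, so there is no match.

No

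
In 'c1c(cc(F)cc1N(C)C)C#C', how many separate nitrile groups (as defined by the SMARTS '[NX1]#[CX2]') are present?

[NX1]#[CX2] is the SMARTS for a nitrile: a nitrogen triple-bonded to a two-connected carbon.
No fragment in the molecule satisfies every constraint, giving 0 matches.

0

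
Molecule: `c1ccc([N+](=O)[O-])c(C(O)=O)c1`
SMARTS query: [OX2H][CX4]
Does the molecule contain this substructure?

No

The pattern [OX2H][CX4] describes a hydroxyl oxygen bound to an sp3 (X4) carbon — an aliphatic alcohol.
The closest candidate here is a carboxylic acid group (-C(=O)OH), but the -OH is on a CX3 carbonyl carbon, not a CX4 carbon. No other fragment satisfies the full query, so there is no match.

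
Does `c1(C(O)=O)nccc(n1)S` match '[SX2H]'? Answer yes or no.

Yes

The pattern [SX2H] describes an aliphatic sulfur with two connections, one being H — a thiol.
The molecule carries a thiol (-SH), whose atoms satisfy every constraint of the query, so the pattern matches.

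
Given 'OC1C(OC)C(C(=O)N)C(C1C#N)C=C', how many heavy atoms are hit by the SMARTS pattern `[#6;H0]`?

The query [#6;H0] means: any carbon with no attached hydrogen.
Check the 15 heavy atoms by environment: 6× C (H1) → no; 1× C (H2) → no; 2× C (H0) → match; 1× N (H0) → no; 2× O (H0) → no; 1× C (H3) → no; 1× N (H2) → no; 1× O (H1) → no.
That gives 2 matching atoms.

2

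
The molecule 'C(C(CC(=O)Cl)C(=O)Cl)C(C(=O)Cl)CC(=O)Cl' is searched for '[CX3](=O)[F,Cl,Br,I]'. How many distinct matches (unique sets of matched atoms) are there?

4

[CX3](=O)[F,Cl,Br,I] is the SMARTS for an acyl halide: a carbonyl carbon bonded to a halogen.
The molecule carries 4 separate instances of an acyl chloride (-C(=O)Cl) meeting every constraint; each maps to a distinct set of atoms, giving 4 matches.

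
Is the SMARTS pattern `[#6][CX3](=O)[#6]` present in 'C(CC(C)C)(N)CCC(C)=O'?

The pattern [#6][CX3](=O)[#6] describes a carbonyl carbon (no H) flanked by two carbons — a ketone.
The molecule carries an acetyl/ketone group (-C(=O)CH3), whose atoms satisfy every constraint of the query, so the pattern matches.

Yes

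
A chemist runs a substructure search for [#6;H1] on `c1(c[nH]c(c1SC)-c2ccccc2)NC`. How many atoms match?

6

The query [#6;H1] means: any carbon bearing exactly one hydrogen.
Check the 15 heavy atoms by environment: 1× n (aromatic, H1) → no; 4× c (aromatic, H0) → no; 6× c (aromatic, H1) → match; 1× N (H1) → no; 2× C (H3) → no; 1× S (H0) → no.
That gives 6 matching atoms.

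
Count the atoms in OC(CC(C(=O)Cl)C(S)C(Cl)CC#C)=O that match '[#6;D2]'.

3

The query [#6;D2] means: any carbon bonded to exactly two heavy atoms.
Check the 15 heavy atoms by environment: 3× C (D2) → match; 5× C (D3) → no; 1× S (D1) → no; 2× Cl (D1) → no; 3× O (D1) → no; 1× C (D1) → no.
That gives 3 matching atoms.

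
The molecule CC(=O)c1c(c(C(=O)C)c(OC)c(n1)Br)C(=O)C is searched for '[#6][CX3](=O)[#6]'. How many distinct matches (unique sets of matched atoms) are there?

3

[#6][CX3](=O)[#6] is the SMARTS for a ketone: a carbonyl carbon (no H) flanked by two carbons.
The molecule carries 3 separate instances of an acetyl/ketone group (-C(=O)CH3) meeting every constraint; each maps to a distinct set of atoms, giving 3 matches.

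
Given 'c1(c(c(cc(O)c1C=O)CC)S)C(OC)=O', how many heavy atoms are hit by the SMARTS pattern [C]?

5

Check the 16 heavy atoms by environment: 6× c (aromatic) → no; 5× C → match; 4× O → no; 1× S → no.
That gives 5 matching atoms.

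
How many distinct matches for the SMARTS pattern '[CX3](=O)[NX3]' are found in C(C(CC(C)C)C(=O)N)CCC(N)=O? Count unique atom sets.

[CX3](=O)[NX3] is the SMARTS for an amide: a carbonyl carbon bonded to a trivalent nitrogen.
The molecule carries 2 separate instances of a primary amide (-C(=O)NH2) meeting every constraint; each maps to a distinct set of atoms, giving 2 matches.

2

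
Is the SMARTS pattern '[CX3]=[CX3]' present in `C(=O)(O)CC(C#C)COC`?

The pattern [CX3]=[CX3] describes a non-aromatic C=C double bond between two sp2 carbons — an alkene.
The closest candidate here is an ethynyl group (-C#CH), but the C-C bond is a triple bond, not a double bond. No other fragment satisfies the full query, so there is no match.

No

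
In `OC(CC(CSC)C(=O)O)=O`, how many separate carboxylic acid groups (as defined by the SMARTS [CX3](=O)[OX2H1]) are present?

2

[CX3](=O)[OX2H1] is the SMARTS for a carboxylic acid: an sp2 carbon double-bonded to O and single-bonded to an -OH oxygen.
The molecule carries 2 separate instances of a carboxylic acid group (-C(=O)OH) meeting every constraint; each maps to a distinct set of atoms, giving 2 matches.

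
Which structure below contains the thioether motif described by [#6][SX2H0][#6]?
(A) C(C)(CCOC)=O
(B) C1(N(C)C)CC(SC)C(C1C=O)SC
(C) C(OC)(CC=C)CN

B

[#6][SX2H0][#6] describes an aliphatic sulfur bridging two carbons with no H on the sulfur (a thioether).
(A) has a methoxy ether (-OCH3) but the bridging atom is O, not S.
(B) contains a methylthio ether (-SCH3), which satisfies every atom and bond constraint.
(C) has a methoxy ether (-OCH3) but the bridging atom is O, not S.
So the answer is (B).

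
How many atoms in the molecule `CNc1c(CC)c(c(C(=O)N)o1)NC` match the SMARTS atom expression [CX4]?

Check the 14 heavy atoms by environment: 1× o (aromatic, X2) → no; 4× c (aromatic, X3) → no; 1× C (X3) → no; 1× O (X1) → no; 3× N (X3) → no; 4× C (X4) → match.
That gives 4 matching atoms.

4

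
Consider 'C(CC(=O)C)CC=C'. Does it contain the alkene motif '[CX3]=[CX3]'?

Yes

The pattern [CX3]=[CX3] describes a non-aromatic C=C double bond between two sp2 carbons — an alkene.
The molecule carries a vinyl group (-CH=CH2), whose atoms satisfy every constraint of the query, so the pattern matches.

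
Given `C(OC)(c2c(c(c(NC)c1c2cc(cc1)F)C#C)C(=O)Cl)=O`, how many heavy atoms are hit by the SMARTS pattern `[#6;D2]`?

4

The query [#6;D2] means: any carbon bonded to exactly two heavy atoms.
Check the 22 heavy atoms by environment: 7× c (aromatic, D3) → no; 3× c (aromatic, D2) → match; 1× F (D1) → no; 1× N (D2) → no; 3× C (D1) → no; 2× C (D3) → no; 2× O (D1) → no; 1× O (D2) → no; 1× C (D2) → match; 1× Cl (D1) → no.
Summing the matching environments: 3 + 1 = 4 matching atoms.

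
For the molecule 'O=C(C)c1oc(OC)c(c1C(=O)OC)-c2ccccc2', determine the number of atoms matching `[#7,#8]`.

5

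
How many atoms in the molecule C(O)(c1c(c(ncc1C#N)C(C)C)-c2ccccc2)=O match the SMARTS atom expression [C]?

The query [C] means: uppercase C matches aliphatic (non-aromatic) carbon only.
Check the 20 heavy atoms by environment: 1× n (aromatic) → no; 11× c (aromatic) → no; 5× C → match; 1× N → no; 2× O → no.
That gives 5 matching atoms.

5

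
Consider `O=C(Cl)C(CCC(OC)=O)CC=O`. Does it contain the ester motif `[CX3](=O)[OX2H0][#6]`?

Yes

The pattern [CX3](=O)[OX2H0][#6] describes a carbonyl carbon bonded to an oxygen that is itself bonded to carbon (no H on that O) — an ester.
The molecule carries a methyl-ester group (-C(=O)OCH3), whose atoms satisfy every constraint of the query, so the pattern matches.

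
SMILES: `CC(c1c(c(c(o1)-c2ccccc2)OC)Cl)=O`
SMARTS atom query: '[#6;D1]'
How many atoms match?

The query [#6;D1] means: carbon bonded to exactly one heavy atom.
Check the 17 heavy atoms by environment: 1× o (aromatic, D2) → no; 5× c (aromatic, D3) → no; 1× C (D3) → no; 1× O (D1) → no; 2× C (D1) → match; 1× Cl (D1) → no; 5× c (aromatic, D2) → no; 1× O (D2) → no.
That gives 2 matching atoms.

2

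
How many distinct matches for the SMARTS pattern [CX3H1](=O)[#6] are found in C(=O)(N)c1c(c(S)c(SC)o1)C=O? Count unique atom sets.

[CX3H1](=O)[#6] is the SMARTS for an aldehyde: an sp2 carbon with one H, double-bonded to O and single-bonded to carbon.
Exactly one fragment in the molecule meets all constraints, giving 1 match.

1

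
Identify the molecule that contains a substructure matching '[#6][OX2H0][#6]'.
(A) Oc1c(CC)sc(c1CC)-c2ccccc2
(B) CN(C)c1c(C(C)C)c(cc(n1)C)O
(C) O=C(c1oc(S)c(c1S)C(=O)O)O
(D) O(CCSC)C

D

[#6][OX2H0][#6] describes an aliphatic oxygen bridging two carbons with no H on the oxygen (an ether).
(A) has a hydroxyl group (-OH) but the oxygen has H1, not H0 bridging two carbons.
(B) has a hydroxyl group (-OH) but the oxygen has H1, not H0 bridging two carbons.
(C) has a carboxylic acid group (-C(=O)OH) but the -OH oxygen has H1; the =O is OX1, not OX2.
(D) contains a methoxy ether (-OCH3), which satisfies every atom and bond constraint.
So the answer is (D).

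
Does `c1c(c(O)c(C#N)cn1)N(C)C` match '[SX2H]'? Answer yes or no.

No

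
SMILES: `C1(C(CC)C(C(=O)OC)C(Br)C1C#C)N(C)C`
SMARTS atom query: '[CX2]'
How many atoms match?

2

Check the 17 heavy atoms by environment: 10× C (X4) → no; 1× N (X3) → no; 1× C (X3) → no; 1× O (X1) → no; 1× O (X2) → no; 2× C (X2) → match; 1× Br (X1) → no.
That gives 2 matching atoms.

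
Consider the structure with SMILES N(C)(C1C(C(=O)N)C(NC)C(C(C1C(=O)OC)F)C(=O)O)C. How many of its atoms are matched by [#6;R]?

The query [#6;R] means: carbon that is part of a ring.
Check the 22 heavy atoms by environment: 6× C (in 6-ring) → match; 7× C (acyclic) → no; 5× O (acyclic) → no; 3× N (acyclic) → no; 1× F (acyclic) → no.
That gives 6 matching atoms.

6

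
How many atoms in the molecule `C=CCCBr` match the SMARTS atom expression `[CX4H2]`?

2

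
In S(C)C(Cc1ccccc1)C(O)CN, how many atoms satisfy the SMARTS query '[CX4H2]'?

The query [CX4H2] means: sp3 carbon (X4) with exactly two hydrogens.
Check the 14 heavy atoms by environment: 2× C (H2, X4) → match; 2× C (H1, X4) → no; 1× N (H2, X3) → no; 1× c (aromatic, H0, X3) → no; 5× c (aromatic, H1, X3) → no; 1× S (H0, X2) → no; 1× C (H3, X4) → no; 1× O (H1, X2) → no.
That gives 2 matching atoms.

2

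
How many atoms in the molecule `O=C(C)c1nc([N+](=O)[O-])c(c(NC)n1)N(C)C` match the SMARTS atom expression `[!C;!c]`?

8

Check the 17 heavy atoms by environment: 2× n (aromatic) → match; 4× c (aromatic) → no; 5× C → no; 2× O → match; 1× N (charge +1) → match; 1× O (charge -1) → match; 2× N → match.
Summing the matching environments: 2 + 2 + 1 + 1 + 2 = 8 matching atoms.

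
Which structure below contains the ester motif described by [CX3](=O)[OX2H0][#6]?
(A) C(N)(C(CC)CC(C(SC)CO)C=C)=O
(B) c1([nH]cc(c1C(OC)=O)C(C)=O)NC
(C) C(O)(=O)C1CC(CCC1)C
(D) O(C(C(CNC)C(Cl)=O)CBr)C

B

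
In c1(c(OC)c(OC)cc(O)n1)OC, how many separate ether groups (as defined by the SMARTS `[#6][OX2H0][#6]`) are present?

[#6][OX2H0][#6] is the SMARTS for an ether: an aliphatic oxygen bridging two carbons with no H on the oxygen.
The molecule carries 3 separate instances of a methoxy ether (-OCH3) meeting every constraint; each maps to a distinct set of atoms, giving 3 matches.

3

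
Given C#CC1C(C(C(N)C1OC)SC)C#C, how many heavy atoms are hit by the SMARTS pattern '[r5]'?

5

The query [r5] means: r5 matches atoms in a five-membered ring.
Check the 14 heavy atoms by environment: 5× C (in 5-ring) → match; 1× O (acyclic) → no; 6× C (acyclic) → no; 1× N (acyclic) → no; 1× S (acyclic) → no.
That gives 5 matching atoms.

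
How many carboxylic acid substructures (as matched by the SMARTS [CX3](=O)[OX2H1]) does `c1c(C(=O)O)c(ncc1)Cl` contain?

[CX3](=O)[OX2H1] is the SMARTS for a carboxylic acid: an sp2 carbon double-bonded to O and single-bonded to an -OH oxygen.
Exactly one fragment in the molecule meets all constraints, giving 1 match.

1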